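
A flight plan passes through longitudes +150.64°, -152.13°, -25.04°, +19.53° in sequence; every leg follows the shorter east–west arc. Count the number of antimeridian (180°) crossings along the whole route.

Leg 1: +150.64° → -152.13°, shortest Δλ = 57.23° (east) — crosses 180°.
Leg 2: -152.13° → -25.04°, shortest Δλ = 127.09° (east) — does not cross 180°.
Leg 3: -25.04° → +19.53°, shortest Δλ = 44.57° (east) — does not cross 180°.
Total crossings: 1.

1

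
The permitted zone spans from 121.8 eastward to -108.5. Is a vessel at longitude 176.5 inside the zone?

Yes

Band width going east from +121.8° to -108.5°: ((-108.5 − 121.8) mod 360) = 129.7°.
Offset of +176.5° east of the west edge: ((176.5 − 121.8) mod 360) = 54.7°.
54.7° ≤ 129.7° ⇒ inside.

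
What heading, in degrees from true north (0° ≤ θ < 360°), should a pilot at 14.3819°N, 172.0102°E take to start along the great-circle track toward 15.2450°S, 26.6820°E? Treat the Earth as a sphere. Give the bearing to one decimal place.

Δλ = 26.6820 − 172.0102 = -145.3282°.
θ = atan2( sin Δλ · cos φ₂ , cos φ₁ · sin φ₂ − sin φ₁ · cos φ₂ · cos Δλ )
  = atan2(-0.54886, -0.05762) = -95.993° → normalised to [0°, 360°): 264.007°.

264.0°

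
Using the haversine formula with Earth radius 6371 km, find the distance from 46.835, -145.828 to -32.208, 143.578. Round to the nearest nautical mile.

Δλ = 143.578 − -145.828 = 289.406°; wrapped into (−180°, 180°]: -70.594°.
Δφ = -32.208 − 46.835 = -79.043°.
a = sin²(Δφ/2) + cos φ₁ · cos φ₂ · sin²(Δλ/2) = 0.598218.
c = 2·atan2(√a, √(1−a)) = 1.76852 rad → d = 6371·c ≈ 11267.23 km ≈ 6083.82 nmi.

6084 nmi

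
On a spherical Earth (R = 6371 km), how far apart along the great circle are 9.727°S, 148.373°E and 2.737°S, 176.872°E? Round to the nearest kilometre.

3242 km

Δλ = 176.872 − 148.373 = 28.499°.
Δφ = -2.737 − -9.727 = 6.990°.
a = sin²(Δφ/2) + cos φ₁ · cos φ₂ · sin²(Δλ/2) = 0.063364.
c = 2·atan2(√a, √(1−a)) = 0.50892 rad → d = 6371·c ≈ 3242.33 km.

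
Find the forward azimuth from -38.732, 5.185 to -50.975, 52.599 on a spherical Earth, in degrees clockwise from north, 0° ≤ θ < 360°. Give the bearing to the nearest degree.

126°

Δλ = 52.599 − 5.185 = 47.414°.
θ = atan2( sin Δλ · cos φ₂ , cos φ₁ · sin φ₂ − sin φ₁ · cos φ₂ · cos Δλ )
  = atan2(0.46359, -0.33943) = 126.210° → normalised to [0°, 360°): 126.210°.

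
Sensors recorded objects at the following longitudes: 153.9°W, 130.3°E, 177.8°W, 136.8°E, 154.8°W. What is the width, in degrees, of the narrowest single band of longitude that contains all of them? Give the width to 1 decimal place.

Sort the longitudes: -177.8°, -154.8°, -153.9°, +130.3°, +136.8°.
Eastward gaps between consecutive values (wrapping around): 23.0°, 0.9°, 284.2°, 6.5°, 45.4°.
Largest gap = 284.2° ⇒ minimal covering band is its complement: 360° − 284.2° = 75.8°.
Band runs from +130.3° eastward to -153.9°, crossing the antimeridian.

75.8°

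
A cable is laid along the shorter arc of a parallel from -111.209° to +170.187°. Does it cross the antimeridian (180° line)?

Yes

Naïve |170.187 − -111.209| = 281.396° > 180°, so the shorter arc goes the other way round — across 180°.
Signed shortest Δλ = ((170.187 − -111.209 + 180) mod 360) − 180 = -78.604°.
Going west by 78.604° from -111.209° passes through 180° before reaching +170.187°.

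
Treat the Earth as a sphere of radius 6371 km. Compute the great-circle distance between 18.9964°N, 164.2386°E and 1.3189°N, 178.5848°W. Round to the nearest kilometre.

2714 km

Δλ = -178.5848 − 164.2386 = -342.8234°; wrapped into (−180°, 180°]: 17.1766°.
Δφ = 1.3189 − 18.9964 = -17.6775°.
a = sin²(Δφ/2) + cos φ₁ · cos φ₂ · sin²(Δλ/2) = 0.044690.
c = 2·atan2(√a, √(1−a)) = 0.42601 rad → d = 6371·c ≈ 2714.14 km.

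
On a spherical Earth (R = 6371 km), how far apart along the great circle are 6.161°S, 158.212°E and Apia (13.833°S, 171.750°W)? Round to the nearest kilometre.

Δλ = -171.750 − 158.212 = -329.962°; wrapped into (−180°, 180°]: 30.038°.
Δφ = -13.833 − -6.161 = -7.672°.
a = sin²(Δφ/2) + cos φ₁ · cos φ₂ · sin²(Δλ/2) = 0.069305.
c = 2·atan2(√a, √(1−a)) = 0.53280 rad → d = 6371·c ≈ 3394.44 km.

3394 km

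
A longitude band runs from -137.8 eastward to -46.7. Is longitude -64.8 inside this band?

Band width going east from -137.8° to -46.7°: ((-46.7 − -137.8) mod 360) = 91.1°.
Offset of -64.8° east of the west edge: ((-64.8 − -137.8) mod 360) = 73.0°.
73.0° ≤ 91.1° ⇒ inside.

Yes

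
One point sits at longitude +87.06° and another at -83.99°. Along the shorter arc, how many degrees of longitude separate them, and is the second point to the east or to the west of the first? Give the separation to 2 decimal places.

171.05° west

Raw difference: -83.99 − 87.06 = -171.05°.
Normalise into (−180°, 180°]: -171.05° stays -171.05°.
Negative ⇒ the second point lies to the west; separation 171.05°.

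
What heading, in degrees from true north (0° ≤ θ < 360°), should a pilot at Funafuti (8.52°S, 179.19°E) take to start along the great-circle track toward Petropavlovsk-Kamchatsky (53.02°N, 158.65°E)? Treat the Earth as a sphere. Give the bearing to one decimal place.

Δλ = 158.65 − 179.19 = -20.54°.
θ = atan2( sin Δλ · cos φ₂ , cos φ₁ · sin φ₂ − sin φ₁ · cos φ₂ · cos Δλ )
  = atan2(-0.21106, 0.87348) = -13.584° → normalised to [0°, 360°): 346.416°.

346.4°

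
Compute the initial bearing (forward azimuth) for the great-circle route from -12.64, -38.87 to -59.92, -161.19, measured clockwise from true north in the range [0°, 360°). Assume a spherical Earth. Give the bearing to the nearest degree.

205°

Δλ = -161.19 − -38.87 = -122.32°.
θ = atan2( sin Δλ · cos φ₂ , cos φ₁ · sin φ₂ − sin φ₁ · cos φ₂ · cos Δλ )
  = atan2(-0.42356, -0.90299) = -154.871° → normalised to [0°, 360°): 205.129°.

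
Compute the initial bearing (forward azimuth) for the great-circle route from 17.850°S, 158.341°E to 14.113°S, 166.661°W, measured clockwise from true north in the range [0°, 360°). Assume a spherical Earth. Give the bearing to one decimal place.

88.8°

Δλ = -166.661 − 158.341 = -325.002°; wrapped into (−180°, 180°]: 34.998°.
θ = atan2( sin Δλ · cos φ₂ , cos φ₁ · sin φ₂ − sin φ₁ · cos φ₂ · cos Δλ )
  = atan2(0.55624, 0.01142) = 88.824° → normalised to [0°, 360°): 88.824°.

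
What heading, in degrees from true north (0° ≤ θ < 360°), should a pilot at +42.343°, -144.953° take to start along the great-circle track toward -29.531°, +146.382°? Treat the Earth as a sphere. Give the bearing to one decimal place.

Δλ = 146.382 − -144.953 = 291.335°; wrapped into (−180°, 180°]: -68.665°.
θ = atan2( sin Δλ · cos φ₂ , cos φ₁ · sin φ₂ − sin φ₁ · cos φ₂ · cos Δλ )
  = atan2(-0.81046, -0.57753) = -125.474° → normalised to [0°, 360°): 234.526°.

234.5°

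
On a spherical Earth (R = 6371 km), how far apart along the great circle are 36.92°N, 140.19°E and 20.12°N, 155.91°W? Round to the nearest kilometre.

6397 km

Δλ = -155.91 − 140.19 = -296.10°; wrapped into (−180°, 180°]: 63.90°.
Δφ = 20.12 − 36.92 = -16.80°.
a = sin²(Δφ/2) + cos φ₁ · cos φ₂ · sin²(Δλ/2) = 0.231555.
c = 2·atan2(√a, √(1−a)) = 1.00405 rad → d = 6371·c ≈ 6396.81 km.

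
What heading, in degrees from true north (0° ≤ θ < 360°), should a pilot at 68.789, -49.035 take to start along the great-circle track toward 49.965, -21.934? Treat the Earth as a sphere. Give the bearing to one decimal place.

131.2°

Δλ = -21.934 − -49.035 = 27.101°.
θ = atan2( sin Δλ · cos φ₂ , cos φ₁ · sin φ₂ − sin φ₁ · cos φ₂ · cos Δλ )
  = atan2(0.29304, -0.25682) = 131.231° → normalised to [0°, 360°): 131.231°.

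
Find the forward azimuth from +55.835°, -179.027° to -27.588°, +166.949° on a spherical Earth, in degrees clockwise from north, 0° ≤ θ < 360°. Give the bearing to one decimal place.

Δλ = 166.949 − -179.027 = 345.976°; wrapped into (−180°, 180°]: -14.024°.
θ = atan2( sin Δλ · cos φ₂ , cos φ₁ · sin φ₂ − sin φ₁ · cos φ₂ · cos Δλ )
  = atan2(-0.21478, -0.97156) = -167.535° → normalised to [0°, 360°): 192.465°.

192.5°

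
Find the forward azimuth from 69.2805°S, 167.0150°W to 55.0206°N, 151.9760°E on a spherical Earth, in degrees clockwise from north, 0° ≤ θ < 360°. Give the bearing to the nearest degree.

332°

Δλ = 151.9760 − -167.0150 = 318.9910°; wrapped into (−180°, 180°]: -41.0090°.
θ = atan2( sin Δλ · cos φ₂ , cos φ₁ · sin φ₂ − sin φ₁ · cos φ₂ · cos Δλ )
  = atan2(-0.37617, 0.69451) = -28.442° → normalised to [0°, 360°): 331.558°.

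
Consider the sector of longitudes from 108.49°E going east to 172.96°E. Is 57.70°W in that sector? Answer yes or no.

Band width going east from +108.49° to +172.96°: ((172.96 − 108.49) mod 360) = 64.47°.
Offset of -57.70° east of the west edge: ((-57.70 − 108.49) mod 360) = 193.81°.
193.81° > 64.47° ⇒ outside.

No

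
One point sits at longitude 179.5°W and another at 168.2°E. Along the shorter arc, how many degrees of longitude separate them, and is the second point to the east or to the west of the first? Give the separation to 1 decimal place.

Raw difference: 168.2 − -179.5 = 347.7°.
Normalise into (−180°, 180°]: 347.7° − 360° = -12.3°.
Negative ⇒ the second point lies to the west; separation 12.3°.

12.3° west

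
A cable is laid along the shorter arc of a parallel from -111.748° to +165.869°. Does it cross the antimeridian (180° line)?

Naïve |165.869 − -111.748| = 277.617° > 180°, so the shorter arc goes the other way round — across 180°.
Signed shortest Δλ = ((165.869 − -111.748 + 180) mod 360) − 180 = -82.383°.
Going west by 82.383° from -111.748° passes through 180° before reaching +165.869°.

Yes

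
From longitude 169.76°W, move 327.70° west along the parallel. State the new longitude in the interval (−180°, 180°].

137.46°W

Start at -169.76°; shift −327.70° → -497.46°.
-497.46° lies outside (−180°, 180°]; add 360° → -137.46°.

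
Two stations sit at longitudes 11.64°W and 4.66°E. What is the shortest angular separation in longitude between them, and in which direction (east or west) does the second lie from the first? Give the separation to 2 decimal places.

16.30° east

Raw difference: 4.66 − -11.64 = 16.3°.
Normalise into (−180°, 180°]: 16.3° stays 16.3°.
Positive ⇒ the second point lies to the east; separation 16.30°.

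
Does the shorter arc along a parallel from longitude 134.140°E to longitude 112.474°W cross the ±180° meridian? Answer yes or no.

Yes

Naïve |-112.474 − 134.140| = 246.614° > 180°, so the shorter arc goes the other way round — across 180°.
Signed shortest Δλ = ((-112.474 − 134.140 + 180) mod 360) − 180 = 113.386°.
Going east by 113.386° from +134.140° passes through 180° before reaching -112.474°.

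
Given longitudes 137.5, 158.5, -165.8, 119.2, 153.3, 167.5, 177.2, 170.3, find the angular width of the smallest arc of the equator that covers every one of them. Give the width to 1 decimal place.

Sort the longitudes: -165.8°, +119.2°, +137.5°, +153.3°, +158.5°, +167.5°, +170.3°, +177.2°.
Eastward gaps between consecutive values (wrapping around): 285.0°, 18.3°, 15.8°, 5.2°, 9.0°, 2.8°, 6.9°, 17.0°.
Largest gap = 285.0° ⇒ minimal covering band is its complement: 360° − 285.0° = 75.0°.
Band runs from +119.2° eastward to -165.8°, crossing the antimeridian.

75.0°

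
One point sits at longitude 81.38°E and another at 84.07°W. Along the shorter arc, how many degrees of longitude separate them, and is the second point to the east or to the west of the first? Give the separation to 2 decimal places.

Raw difference: -84.07 − 81.38 = -165.45°.
Normalise into (−180°, 180°]: -165.45° stays -165.45°.
Negative ⇒ the second point lies to the west; separation 165.45°.

165.45° west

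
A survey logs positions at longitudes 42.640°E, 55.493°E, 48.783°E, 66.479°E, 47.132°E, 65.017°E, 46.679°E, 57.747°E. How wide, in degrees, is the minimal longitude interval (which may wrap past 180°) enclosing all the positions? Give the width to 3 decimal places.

23.839°

Sort the longitudes: +42.640°, +46.679°, +47.132°, +48.783°, +55.493°, +57.747°, +65.017°, +66.479°.
Eastward gaps between consecutive values (wrapping around): 4.039°, 0.453°, 1.651°, 6.710°, 2.254°, 7.270°, 1.462°, 336.161°.
Largest gap = 336.161° ⇒ minimal covering band is its complement: 360° − 336.161° = 23.839°.
Band runs from +42.640° eastward to +66.479°.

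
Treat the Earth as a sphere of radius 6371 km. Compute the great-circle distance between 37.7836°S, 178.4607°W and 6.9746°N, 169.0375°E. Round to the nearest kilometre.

5143 km

Δλ = 169.0375 − -178.4607 = 347.4982°; wrapped into (−180°, 180°]: -12.5018°.
Δφ = 6.9746 − -37.7836 = 44.7582°.
a = sin²(Δφ/2) + cos φ₁ · cos φ₂ · sin²(Δλ/2) = 0.154258.
c = 2·atan2(√a, √(1−a)) = 0.80726 rad → d = 6371·c ≈ 5143.02 km.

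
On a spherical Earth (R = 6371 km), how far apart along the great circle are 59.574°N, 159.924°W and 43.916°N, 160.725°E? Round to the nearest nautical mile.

1701 nmi

Δλ = 160.725 − -159.924 = 320.649°; wrapped into (−180°, 180°]: -39.351°.
Δφ = 43.916 − 59.574 = -15.658°.
a = sin²(Δφ/2) + cos φ₁ · cos φ₂ · sin²(Δλ/2) = 0.059910.
c = 2·atan2(√a, √(1−a)) = 0.49456 rad → d = 6371·c ≈ 3150.82 km ≈ 1701.31 nmi.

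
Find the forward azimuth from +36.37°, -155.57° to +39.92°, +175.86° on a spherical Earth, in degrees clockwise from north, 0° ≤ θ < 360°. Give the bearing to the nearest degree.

288°

Δλ = 175.86 − -155.57 = 331.43°; wrapped into (−180°, 180°]: -28.57°.
θ = atan2( sin Δλ · cos φ₂ , cos φ₁ · sin φ₂ − sin φ₁ · cos φ₂ · cos Δλ )
  = atan2(-0.36678, 0.11730) = -72.265° → normalised to [0°, 360°): 287.735°.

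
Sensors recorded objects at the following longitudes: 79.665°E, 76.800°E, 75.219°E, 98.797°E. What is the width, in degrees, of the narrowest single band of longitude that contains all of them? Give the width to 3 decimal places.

Sort the longitudes: +75.219°, +76.800°, +79.665°, +98.797°.
Eastward gaps between consecutive values (wrapping around): 1.581°, 2.865°, 19.132°, 336.422°.
Largest gap = 336.422° ⇒ minimal covering band is its complement: 360° − 336.422° = 23.578°.
Band runs from +75.219° eastward to +98.797°.

23.578°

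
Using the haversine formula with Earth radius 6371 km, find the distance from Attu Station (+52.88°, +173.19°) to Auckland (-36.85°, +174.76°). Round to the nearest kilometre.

Δλ = 174.76 − 173.19 = 1.57°.
Δφ = -36.85 − 52.88 = -89.73°.
a = sin²(Δφ/2) + cos φ₁ · cos φ₂ · sin²(Δλ/2) = 0.497734.
c = 2·atan2(√a, √(1−a)) = 1.56627 rad → d = 6371·c ≈ 9978.68 km.

9979 km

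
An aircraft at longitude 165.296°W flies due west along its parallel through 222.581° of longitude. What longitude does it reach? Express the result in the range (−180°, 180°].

Start at -165.296°; shift −222.581° → -387.877°.
-387.877° lies outside (−180°, 180°]; add 360° → -27.877°.

27.877°W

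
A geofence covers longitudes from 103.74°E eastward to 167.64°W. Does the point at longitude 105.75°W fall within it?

Band width going east from +103.74° to -167.64°: ((-167.64 − 103.74) mod 360) = 88.62°.
Offset of -105.75° east of the west edge: ((-105.75 − 103.74) mod 360) = 150.51°.
150.51° > 88.62° ⇒ outside.

No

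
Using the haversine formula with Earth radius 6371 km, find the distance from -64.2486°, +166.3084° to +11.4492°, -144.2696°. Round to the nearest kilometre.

Δλ = -144.2696 − 166.3084 = -310.5780°; wrapped into (−180°, 180°]: 49.4220°.
Δφ = 11.4492 − -64.2486 = 75.6978°.
a = sin²(Δφ/2) + cos φ₁ · cos φ₂ · sin²(Δλ/2) = 0.450898.
c = 2·atan2(√a, √(1−a)) = 1.47243 rad → d = 6371·c ≈ 9380.88 km.

9381 km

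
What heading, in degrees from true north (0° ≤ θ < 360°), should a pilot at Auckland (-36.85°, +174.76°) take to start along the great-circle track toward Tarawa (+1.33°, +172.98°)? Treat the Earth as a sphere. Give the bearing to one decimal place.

Δλ = 172.98 − 174.76 = -1.78°.
θ = atan2( sin Δλ · cos φ₂ , cos φ₁ · sin φ₂ − sin φ₁ · cos φ₂ · cos Δλ )
  = atan2(-0.03105, 0.61784) = -2.877° → normalised to [0°, 360°): 357.123°.

357.1°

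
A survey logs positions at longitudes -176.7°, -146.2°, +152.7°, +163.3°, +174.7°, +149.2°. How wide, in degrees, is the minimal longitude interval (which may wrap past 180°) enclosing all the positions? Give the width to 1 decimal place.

Sort the longitudes: -176.7°, -146.2°, +149.2°, +152.7°, +163.3°, +174.7°.
Eastward gaps between consecutive values (wrapping around): 30.5°, 295.4°, 3.5°, 10.6°, 11.4°, 8.6°.
Largest gap = 295.4° ⇒ minimal covering band is its complement: 360° − 295.4° = 64.6°.
Band runs from +149.2° eastward to -146.2°, crossing the antimeridian.

64.6°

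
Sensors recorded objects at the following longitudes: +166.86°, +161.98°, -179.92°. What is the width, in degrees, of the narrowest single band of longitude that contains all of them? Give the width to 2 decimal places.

18.10°

Sort the longitudes: -179.92°, +161.98°, +166.86°.
Eastward gaps between consecutive values (wrapping around): 341.90°, 4.88°, 13.22°.
Largest gap = 341.90° ⇒ minimal covering band is its complement: 360° − 341.90° = 18.10°.
Band runs from +161.98° eastward to -179.92°, crossing the antimeridian.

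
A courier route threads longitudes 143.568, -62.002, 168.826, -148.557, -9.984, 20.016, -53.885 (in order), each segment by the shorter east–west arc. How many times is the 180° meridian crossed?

3

Leg 1: +143.568° → -62.002°, shortest Δλ = 154.43° (east) — crosses 180°.
Leg 2: -62.002° → +168.826°, shortest Δλ = -129.172° (west) — crosses 180°.
Leg 3: +168.826° → -148.557°, shortest Δλ = 42.617° (east) — crosses 180°.
Leg 4: -148.557° → -9.984°, shortest Δλ = 138.573° (east) — does not cross 180°.
Leg 5: -9.984° → +20.016°, shortest Δλ = 30.0° (east) — does not cross 180°.
Leg 6: +20.016° → -53.885°, shortest Δλ = -73.901° (west) — does not cross 180°.
Total crossings: 3.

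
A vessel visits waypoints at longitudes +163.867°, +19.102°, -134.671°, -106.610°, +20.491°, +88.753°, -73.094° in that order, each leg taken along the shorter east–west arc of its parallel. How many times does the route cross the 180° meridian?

Leg 1: +163.867° → +19.102°, shortest Δλ = -144.765° (west) — does not cross 180°.
Leg 2: +19.102° → -134.671°, shortest Δλ = -153.773° (west) — does not cross 180°.
Leg 3: -134.671° → -106.610°, shortest Δλ = 28.061° (east) — does not cross 180°.
Leg 4: -106.610° → +20.491°, shortest Δλ = 127.101° (east) — does not cross 180°.
Leg 5: +20.491° → +88.753°, shortest Δλ = 68.262° (east) — does not cross 180°.
Leg 6: +88.753° → -73.094°, shortest Δλ = -161.847° (west) — does not cross 180°.
Total crossings: 0.

0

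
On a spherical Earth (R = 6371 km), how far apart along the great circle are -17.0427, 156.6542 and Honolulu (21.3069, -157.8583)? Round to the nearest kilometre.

Δλ = -157.8583 − 156.6542 = -314.5125°; wrapped into (−180°, 180°]: 45.4875°.
Δφ = 21.3069 − -17.0427 = 38.3496°.
a = sin²(Δφ/2) + cos φ₁ · cos φ₂ · sin²(Δλ/2) = 0.241016.
c = 2·atan2(√a, √(1−a)) = 1.02632 rad → d = 6371·c ≈ 6538.71 km.

6539 km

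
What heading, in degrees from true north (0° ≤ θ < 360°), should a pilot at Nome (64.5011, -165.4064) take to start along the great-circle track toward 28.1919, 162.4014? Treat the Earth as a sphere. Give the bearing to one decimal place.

225.0°

Δλ = 162.4014 − -165.4064 = 327.8078°; wrapped into (−180°, 180°]: -32.1922°.
θ = atan2( sin Δλ · cos φ₂ , cos φ₁ · sin φ₂ − sin φ₁ · cos φ₂ · cos Δλ )
  = atan2(-0.46956, -0.46984) = -135.017° → normalised to [0°, 360°): 224.983°.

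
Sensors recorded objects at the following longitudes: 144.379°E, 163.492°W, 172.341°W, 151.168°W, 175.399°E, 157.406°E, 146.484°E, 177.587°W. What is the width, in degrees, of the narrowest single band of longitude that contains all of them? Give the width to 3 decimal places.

64.453°

Sort the longitudes: -177.587°, -172.341°, -163.492°, -151.168°, +144.379°, +146.484°, +157.406°, +175.399°.
Eastward gaps between consecutive values (wrapping around): 5.246°, 8.849°, 12.324°, 295.547°, 2.105°, 10.922°, 17.993°, 7.014°.
Largest gap = 295.547° ⇒ minimal covering band is its complement: 360° − 295.547° = 64.453°.
Band runs from +144.379° eastward to -151.168°, crossing the antimeridian.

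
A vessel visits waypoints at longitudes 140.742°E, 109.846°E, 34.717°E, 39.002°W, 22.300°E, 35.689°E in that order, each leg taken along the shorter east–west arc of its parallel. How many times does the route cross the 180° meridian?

0

Leg 1: +140.742° → +109.846°, shortest Δλ = -30.896° (west) — does not cross 180°.
Leg 2: +109.846° → +34.717°, shortest Δλ = -75.129° (west) — does not cross 180°.
Leg 3: +34.717° → -39.002°, shortest Δλ = -73.719° (west) — does not cross 180°.
Leg 4: -39.002° → +22.300°, shortest Δλ = 61.302° (east) — does not cross 180°.
Leg 5: +22.300° → +35.689°, shortest Δλ = 13.389° (east) — does not cross 180°.
Total crossings: 0.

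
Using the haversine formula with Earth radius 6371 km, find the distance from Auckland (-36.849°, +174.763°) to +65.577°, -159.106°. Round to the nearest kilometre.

11611 km

Δλ = -159.106 − 174.763 = -333.869°; wrapped into (−180°, 180°]: 26.131°.
Δφ = 65.577 − -36.849 = 102.426°.
a = sin²(Δφ/2) + cos φ₁ · cos φ₂ · sin²(Δλ/2) = 0.624498.
c = 2·atan2(√a, √(1−a)) = 1.82244 rad → d = 6371·c ≈ 11610.77 km.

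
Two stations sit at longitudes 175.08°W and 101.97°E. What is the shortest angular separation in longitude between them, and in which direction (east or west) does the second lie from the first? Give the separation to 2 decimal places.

82.95° west

Raw difference: 101.97 − -175.08 = 277.05°.
Normalise into (−180°, 180°]: 277.05° − 360° = -82.95°.
Negative ⇒ the second point lies to the west; separation 82.95°.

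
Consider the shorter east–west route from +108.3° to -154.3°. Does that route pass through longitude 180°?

Naïve |-154.3 − 108.3| = 262.6° > 180°, so the shorter arc goes the other way round — across 180°.
Signed shortest Δλ = ((-154.3 − 108.3 + 180) mod 360) − 180 = 97.4°.
Going east by 97.4° from +108.3° passes through 180° before reaching -154.3°.

Yes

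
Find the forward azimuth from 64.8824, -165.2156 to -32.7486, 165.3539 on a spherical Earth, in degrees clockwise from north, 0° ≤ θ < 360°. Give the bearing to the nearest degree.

205°

Δλ = 165.3539 − -165.2156 = 330.5695°; wrapped into (−180°, 180°]: -29.4305°.
θ = atan2( sin Δλ · cos φ₂ , cos φ₁ · sin φ₂ − sin φ₁ · cos φ₂ · cos Δλ )
  = atan2(-0.41327, -0.89287) = -155.163° → normalised to [0°, 360°): 204.837°.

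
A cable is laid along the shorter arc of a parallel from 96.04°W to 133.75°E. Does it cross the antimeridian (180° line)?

Naïve |133.75 − -96.04| = 229.79° > 180°, so the shorter arc goes the other way round — across 180°.
Signed shortest Δλ = ((133.75 − -96.04 + 180) mod 360) − 180 = -130.21°.
Going west by 130.21° from -96.04° passes through 180° before reaching +133.75°.

Yes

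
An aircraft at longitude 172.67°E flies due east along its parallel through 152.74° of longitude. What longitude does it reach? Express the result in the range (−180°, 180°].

34.59°W

Start at +172.67°; shift +152.74° → +325.41°.
+325.41° lies outside (−180°, 180°]; subtract 360° → -34.59°.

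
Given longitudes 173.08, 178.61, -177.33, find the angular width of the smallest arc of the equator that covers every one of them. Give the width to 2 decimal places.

Sort the longitudes: -177.33°, +173.08°, +178.61°.
Eastward gaps between consecutive values (wrapping around): 350.41°, 5.53°, 4.06°.
Largest gap = 350.41° ⇒ minimal covering band is its complement: 360° − 350.41° = 9.59°.
Band runs from +173.08° eastward to -177.33°, crossing the antimeridian.

9.59°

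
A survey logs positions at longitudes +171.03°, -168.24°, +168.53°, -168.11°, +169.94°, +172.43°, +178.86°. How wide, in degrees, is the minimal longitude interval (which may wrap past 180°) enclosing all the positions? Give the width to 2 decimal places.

Sort the longitudes: -168.24°, -168.11°, +168.53°, +169.94°, +171.03°, +172.43°, +178.86°.
Eastward gaps between consecutive values (wrapping around): 0.13°, 336.64°, 1.41°, 1.09°, 1.40°, 6.43°, 12.90°.
Largest gap = 336.64° ⇒ minimal covering band is its complement: 360° − 336.64° = 23.36°.
Band runs from +168.53° eastward to -168.11°, crossing the antimeridian.

23.36°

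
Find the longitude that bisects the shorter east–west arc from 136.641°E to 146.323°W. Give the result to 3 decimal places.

175.159°E

Signed shortest Δλ from +136.641° to -146.323° is +77.036°.
Midpoint longitude = +136.641° + (+77.036°)/2 = +136.641° + 38.518° = +175.159°.
(The naïve average (+136.641 + -146.323)/2 = -4.841° is on the wrong side of the globe.)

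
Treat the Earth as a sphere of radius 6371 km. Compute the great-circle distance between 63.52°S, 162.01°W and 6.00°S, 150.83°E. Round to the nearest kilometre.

Δλ = 150.83 − -162.01 = 312.84°; wrapped into (−180°, 180°]: -47.16°.
Δφ = -6.00 − -63.52 = 57.52°.
a = sin²(Δφ/2) + cos φ₁ · cos φ₂ · sin²(Δλ/2) = 0.302459.
c = 2·atan2(√a, √(1−a)) = 1.16464 rad → d = 6371·c ≈ 7419.91 km.

7420 km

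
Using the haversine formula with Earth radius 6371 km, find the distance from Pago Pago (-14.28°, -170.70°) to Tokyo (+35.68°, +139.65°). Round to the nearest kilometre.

7622 km

Δλ = 139.65 − -170.70 = 310.35°; wrapped into (−180°, 180°]: -49.65°.
Δφ = 35.68 − -14.28 = 49.96°.
a = sin²(Δφ/2) + cos φ₁ · cos φ₂ · sin²(Δλ/2) = 0.317099.
c = 2·atan2(√a, √(1−a)) = 1.19630 rad → d = 6371·c ≈ 7621.63 km.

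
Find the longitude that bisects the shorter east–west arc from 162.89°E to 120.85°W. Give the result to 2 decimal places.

Signed shortest Δλ from +162.89° to -120.85° is +76.26°.
Midpoint longitude = +162.89° + (+76.26°)/2 = +162.89° + 38.13° = +201.02°.
Normalise into (−180°, 180°]: -158.98°.
(The naïve average (+162.89 + -120.85)/2 = 21.02° is on the wrong side of the globe.)

158.98°W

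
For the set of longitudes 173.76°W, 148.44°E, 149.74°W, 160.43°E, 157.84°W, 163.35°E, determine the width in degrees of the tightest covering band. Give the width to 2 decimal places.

Sort the longitudes: -173.76°, -157.84°, -149.74°, +148.44°, +160.43°, +163.35°.
Eastward gaps between consecutive values (wrapping around): 15.92°, 8.10°, 298.18°, 11.99°, 2.92°, 22.89°.
Largest gap = 298.18° ⇒ minimal covering band is its complement: 360° − 298.18° = 61.82°.
Band runs from +148.44° eastward to -149.74°, crossing the antimeridian.

61.82°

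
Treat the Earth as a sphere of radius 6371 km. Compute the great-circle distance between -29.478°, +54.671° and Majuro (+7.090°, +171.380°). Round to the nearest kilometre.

Δλ = 171.380 − 54.671 = 116.709°.
Δφ = 7.090 − -29.478 = 36.568°.
a = sin²(Δφ/2) + cos φ₁ · cos φ₂ · sin²(Δλ/2) = 0.724510.
c = 2·atan2(√a, √(1−a)) = 2.03646 rad → d = 6371·c ≈ 12974.32 km.

12974 km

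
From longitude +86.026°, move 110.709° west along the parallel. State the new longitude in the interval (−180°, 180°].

Start at +86.026°; shift −110.709° → -24.683°.
-24.683° already lies in (−180°, 180°].

-24.683°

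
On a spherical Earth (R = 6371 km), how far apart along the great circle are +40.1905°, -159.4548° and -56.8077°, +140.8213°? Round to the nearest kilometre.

Δλ = 140.8213 − -159.4548 = 300.2761°; wrapped into (−180°, 180°]: -59.7239°.
Δφ = -56.8077 − 40.1905 = -96.9982°.
a = sin²(Δφ/2) + cos φ₁ · cos φ₂ · sin²(Δλ/2) = 0.664597.
c = 2·atan2(√a, √(1−a)) = 1.90625 rad → d = 6371·c ≈ 12144.70 km.

12145 km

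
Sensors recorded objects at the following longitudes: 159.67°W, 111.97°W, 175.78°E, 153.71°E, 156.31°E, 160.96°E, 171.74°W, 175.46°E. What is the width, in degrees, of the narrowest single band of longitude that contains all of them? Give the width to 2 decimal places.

94.32°

Sort the longitudes: -171.74°, -159.67°, -111.97°, +153.71°, +156.31°, +160.96°, +175.46°, +175.78°.
Eastward gaps between consecutive values (wrapping around): 12.07°, 47.70°, 265.68°, 2.60°, 4.65°, 14.50°, 0.32°, 12.48°.
Largest gap = 265.68° ⇒ minimal covering band is its complement: 360° − 265.68° = 94.32°.
Band runs from +153.71° eastward to -111.97°, crossing the antimeridian.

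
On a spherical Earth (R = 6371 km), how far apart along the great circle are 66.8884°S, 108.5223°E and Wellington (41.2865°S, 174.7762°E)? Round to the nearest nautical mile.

Δλ = 174.7762 − 108.5223 = 66.2539°.
Δφ = -41.2865 − -66.8884 = 25.6019°.
a = sin²(Δφ/2) + cos φ₁ · cos φ₂ · sin²(Δλ/2) = 0.137180.
c = 2·atan2(√a, √(1−a)) = 0.75883 rad → d = 6371·c ≈ 4834.52 km ≈ 2610.43 nmi.

2610 nmi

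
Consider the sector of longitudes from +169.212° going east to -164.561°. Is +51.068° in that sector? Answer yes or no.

No

Band width going east from +169.212° to -164.561°: ((-164.561 − 169.212) mod 360) = 26.227°.
Offset of +51.068° east of the west edge: ((51.068 − 169.212) mod 360) = 241.856°.
241.856° > 26.227° ⇒ outside.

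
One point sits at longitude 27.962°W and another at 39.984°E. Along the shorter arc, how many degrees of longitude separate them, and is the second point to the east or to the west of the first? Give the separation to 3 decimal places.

67.946° east

Raw difference: 39.984 − -27.962 = 67.946°.
Normalise into (−180°, 180°]: 67.946° stays 67.946°.
Positive ⇒ the second point lies to the east; separation 67.946°.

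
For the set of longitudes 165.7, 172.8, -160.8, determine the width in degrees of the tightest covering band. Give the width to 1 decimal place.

33.5°

Sort the longitudes: -160.8°, +165.7°, +172.8°.
Eastward gaps between consecutive values (wrapping around): 326.5°, 7.1°, 26.4°.
Largest gap = 326.5° ⇒ minimal covering band is its complement: 360° − 326.5° = 33.5°.
Band runs from +165.7° eastward to -160.8°, crossing the antimeridian.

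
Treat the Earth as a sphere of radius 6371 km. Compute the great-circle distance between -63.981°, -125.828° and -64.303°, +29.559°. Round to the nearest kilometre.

5609 km

Δλ = 29.559 − -125.828 = 155.387°.
Δφ = -64.303 − -63.981 = -0.322°.
a = sin²(Δφ/2) + cos φ₁ · cos φ₂ · sin²(Δλ/2) = 0.181579.
c = 2·atan2(√a, √(1−a)) = 0.88040 rad → d = 6371·c ≈ 5609.03 km.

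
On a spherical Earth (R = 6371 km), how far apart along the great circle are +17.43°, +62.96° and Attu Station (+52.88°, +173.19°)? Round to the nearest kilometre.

9754 km

Δλ = 173.19 − 62.96 = 110.23°.
Δφ = 52.88 − 17.43 = 35.45°.
a = sin²(Δφ/2) + cos φ₁ · cos φ₂ · sin²(Δλ/2) = 0.480126.
c = 2·atan2(√a, √(1−a)) = 1.53104 rad → d = 6371·c ≈ 9754.24 km.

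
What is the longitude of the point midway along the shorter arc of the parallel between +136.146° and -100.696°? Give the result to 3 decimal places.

Signed shortest Δλ from +136.146° to -100.696° is +123.158°.
Midpoint longitude = +136.146° + (+123.158°)/2 = +136.146° + 61.579° = +197.725°.
Normalise into (−180°, 180°]: -162.275°.
(The naïve average (+136.146 + -100.696)/2 = 17.725° is on the wrong side of the globe.)

-162.275°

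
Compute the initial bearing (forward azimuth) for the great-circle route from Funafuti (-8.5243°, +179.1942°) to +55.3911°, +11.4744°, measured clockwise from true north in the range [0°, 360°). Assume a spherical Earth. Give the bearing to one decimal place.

350.6°

Δλ = 11.4744 − 179.1942 = -167.7198°.
θ = atan2( sin Δλ · cos φ₂ , cos φ₁ · sin φ₂ − sin φ₁ · cos φ₂ · cos Δλ )
  = atan2(-0.12080, 0.73169) = -9.375° → normalised to [0°, 360°): 350.625°.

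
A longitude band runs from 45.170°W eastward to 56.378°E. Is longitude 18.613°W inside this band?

Yes

Band width going east from -45.170° to +56.378°: ((56.378 − -45.170) mod 360) = 101.548°.
Offset of -18.613° east of the west edge: ((-18.613 − -45.170) mod 360) = 26.557°.
26.557° ≤ 101.548° ⇒ inside.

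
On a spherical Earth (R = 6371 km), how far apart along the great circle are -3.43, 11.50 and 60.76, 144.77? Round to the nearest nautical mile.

Δλ = 144.77 − 11.50 = 133.27°.
Δφ = 60.76 − -3.43 = 64.19°.
a = sin²(Δφ/2) + cos φ₁ · cos φ₂ · sin²(Δλ/2) = 0.693210.
c = 2·atan2(√a, √(1−a)) = 1.96754 rad → d = 6371·c ≈ 12535.22 km ≈ 6768.48 nmi.

6768 nmi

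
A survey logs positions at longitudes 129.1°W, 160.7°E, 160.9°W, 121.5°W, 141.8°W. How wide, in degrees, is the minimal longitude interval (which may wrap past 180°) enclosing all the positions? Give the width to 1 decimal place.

Sort the longitudes: -160.9°, -141.8°, -129.1°, -121.5°, +160.7°.
Eastward gaps between consecutive values (wrapping around): 19.1°, 12.7°, 7.6°, 282.2°, 38.4°.
Largest gap = 282.2° ⇒ minimal covering band is its complement: 360° − 282.2° = 77.8°.
Band runs from +160.7° eastward to -121.5°, crossing the antimeridian.

77.8°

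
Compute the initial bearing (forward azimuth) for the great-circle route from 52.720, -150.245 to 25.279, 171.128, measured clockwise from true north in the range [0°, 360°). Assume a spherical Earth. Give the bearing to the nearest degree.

Δλ = 171.128 − -150.245 = 321.373°; wrapped into (−180°, 180°]: -38.627°.
θ = atan2( sin Δλ · cos φ₂ , cos φ₁ · sin φ₂ − sin φ₁ · cos φ₂ · cos Δλ )
  = atan2(-0.56447, -0.30343) = -118.260° → normalised to [0°, 360°): 241.740°.

242°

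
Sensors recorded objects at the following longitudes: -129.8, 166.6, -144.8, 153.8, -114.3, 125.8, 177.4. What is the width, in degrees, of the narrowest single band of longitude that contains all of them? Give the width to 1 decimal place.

Sort the longitudes: -144.8°, -129.8°, -114.3°, +125.8°, +153.8°, +166.6°, +177.4°.
Eastward gaps between consecutive values (wrapping around): 15.0°, 15.5°, 240.1°, 28.0°, 12.8°, 10.8°, 37.8°.
Largest gap = 240.1° ⇒ minimal covering band is its complement: 360° − 240.1° = 119.9°.
Band runs from +125.8° eastward to -114.3°, crossing the antimeridian.

119.9°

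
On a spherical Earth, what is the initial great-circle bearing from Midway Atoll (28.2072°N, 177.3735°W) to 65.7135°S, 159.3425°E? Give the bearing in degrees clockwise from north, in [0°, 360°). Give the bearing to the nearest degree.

189°

Δλ = 159.3425 − -177.3735 = 336.7160°; wrapped into (−180°, 180°]: -23.2840°.
θ = atan2( sin Δλ · cos φ₂ , cos φ₁ · sin φ₂ − sin φ₁ · cos φ₂ · cos Δλ )
  = atan2(-0.16258, -0.98183) = -170.598° → normalised to [0°, 360°): 189.402°.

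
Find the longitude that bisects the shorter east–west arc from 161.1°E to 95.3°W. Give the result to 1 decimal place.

Signed shortest Δλ from +161.1° to -95.3° is +103.6°.
Midpoint longitude = +161.1° + (+103.6°)/2 = +161.1° + 51.8° = +212.9°.
Normalise into (−180°, 180°]: -147.1°.
(The naïve average (+161.1 + -95.3)/2 = 32.9° is on the wrong side of the globe.)

147.1°W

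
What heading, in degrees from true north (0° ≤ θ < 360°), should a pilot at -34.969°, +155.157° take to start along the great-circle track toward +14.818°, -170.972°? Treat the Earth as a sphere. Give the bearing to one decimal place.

38.8°

Δλ = -170.972 − 155.157 = -326.129°; wrapped into (−180°, 180°]: 33.871°.
θ = atan2( sin Δλ · cos φ₂ , cos φ₁ · sin φ₂ − sin φ₁ · cos φ₂ · cos Δλ )
  = atan2(0.53879, 0.66962) = 38.821° → normalised to [0°, 360°): 38.821°.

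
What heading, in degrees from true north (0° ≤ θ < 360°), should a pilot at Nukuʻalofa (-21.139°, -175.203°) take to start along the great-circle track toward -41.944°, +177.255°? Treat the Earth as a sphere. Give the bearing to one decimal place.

Δλ = 177.255 − -175.203 = 352.458°; wrapped into (−180°, 180°]: -7.542°.
θ = atan2( sin Δλ · cos φ₂ , cos φ₁ · sin φ₂ − sin φ₁ · cos φ₂ · cos Δλ )
  = atan2(-0.09763, -0.35751) = -164.726° → normalised to [0°, 360°): 195.274°.

195.3°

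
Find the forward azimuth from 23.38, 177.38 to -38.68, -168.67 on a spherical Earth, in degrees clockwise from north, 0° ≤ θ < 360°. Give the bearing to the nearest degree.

Δλ = -168.67 − 177.38 = -346.05°; wrapped into (−180°, 180°]: 13.95°.
θ = atan2( sin Δλ · cos φ₂ , cos φ₁ · sin φ₂ − sin φ₁ · cos φ₂ · cos Δλ )
  = atan2(0.18819, -0.87430) = 167.852° → normalised to [0°, 360°): 167.852°.

168°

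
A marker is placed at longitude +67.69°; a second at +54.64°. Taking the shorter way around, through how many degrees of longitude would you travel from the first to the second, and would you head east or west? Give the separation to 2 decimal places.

13.05° west

Raw difference: 54.64 − 67.69 = -13.05°.
Normalise into (−180°, 180°]: -13.05° stays -13.05°.
Negative ⇒ the second point lies to the west; separation 13.05°.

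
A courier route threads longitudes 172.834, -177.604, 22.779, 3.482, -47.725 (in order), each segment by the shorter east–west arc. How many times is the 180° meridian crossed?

Leg 1: +172.834° → -177.604°, shortest Δλ = 9.562° (east) — crosses 180°.
Leg 2: -177.604° → +22.779°, shortest Δλ = -159.617° (west) — crosses 180°.
Leg 3: +22.779° → +3.482°, shortest Δλ = -19.297° (west) — does not cross 180°.
Leg 4: +3.482° → -47.725°, shortest Δλ = -51.207° (west) — does not cross 180°.
Total crossings: 2.

2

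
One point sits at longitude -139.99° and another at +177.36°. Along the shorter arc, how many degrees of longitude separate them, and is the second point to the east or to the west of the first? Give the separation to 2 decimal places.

42.65° west

Raw difference: 177.36 − -139.99 = 317.35°.
Normalise into (−180°, 180°]: 317.35° − 360° = -42.65°.
Negative ⇒ the second point lies to the west; separation 42.65°.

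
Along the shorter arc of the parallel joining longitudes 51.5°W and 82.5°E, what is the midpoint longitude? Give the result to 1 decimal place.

Signed shortest Δλ from -51.5° to +82.5° is +134.0°.
Midpoint longitude = -51.5° + (+134.0°)/2 = -51.5° + 67.0° = +15.5°.

15.5°E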